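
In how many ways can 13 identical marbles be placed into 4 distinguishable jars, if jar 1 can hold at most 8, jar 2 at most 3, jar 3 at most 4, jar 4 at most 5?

86

By stars and bars, unrestricted non-negative solutions to x_1+…+x_4 = 13 number C(13+3,3) = 560.
Subtract solutions that violate a single cap (substitute x_i' = x_i − (cap_i+1)): x_1 ≥ 9 gives C(7,3) = 35; x_2 ≥ 4 gives C(12,3) = 220; x_3 ≥ 5 gives C(11,3) = 165; x_4 ≥ 6 gives C(10,3) = 120. Together 540.
Add back pairs where two caps are both exceeded: 1 + 0 + 0 + 35 + 20 + 10 = 66.
By inclusion–exclusion the count is 560 − 540 + 66 = 86.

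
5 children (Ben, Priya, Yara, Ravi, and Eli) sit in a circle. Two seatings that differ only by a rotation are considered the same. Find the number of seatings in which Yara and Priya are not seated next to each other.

Without the restriction there are (4)! = 24 seatings.
Those with Yara next to Priya: fuse the pair into one unit and seat 4 units around a circle — 2·(3)! = 12.
Subtracting, 24 − 12 = 12.

12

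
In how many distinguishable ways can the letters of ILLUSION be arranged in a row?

10080

ILLUSION has 8 letters with I appearing twice and L appearing twice.
Dividing 8! = 40320 by 2!·2! = 4 for the repeated letters gives 10080.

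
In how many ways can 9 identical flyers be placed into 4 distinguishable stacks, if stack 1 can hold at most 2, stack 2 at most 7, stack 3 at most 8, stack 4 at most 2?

Ignoring the caps, the number of non-negative solutions to x_1+…+x_4 = 9 is C(12,3) = 220.
Subtract solutions that violate a single cap (substitute x_i' = x_i − (cap_i+1)): x_1 ≥ 3 gives C(9,3) = 84; x_2 ≥ 8 gives C(4,3) = 4; x_3 ≥ 9 gives C(3,3) = 1; x_4 ≥ 3 gives C(9,3) = 84. Together 173.
Add back pairs where two caps are both exceeded: 0 + 0 + 20 + 0 + 0 + 0 = 20.
By inclusion–exclusion the count is 220 − 173 + 20 = 67.

67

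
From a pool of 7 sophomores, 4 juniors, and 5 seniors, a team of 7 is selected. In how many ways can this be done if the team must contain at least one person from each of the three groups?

10283

With no constraint there are C(16,7) = 11440 possible selections.
Subtract selections that omit an entire group: no sophomores → C(9,7) = 36; no juniors → C(12,7) = 792; no seniors → C(11,7) = 330.
Add back selections omitting two groups (i.e. drawn from a single group): C(7,7) + C(4,7) + C(5,7) = 1.
By inclusion–exclusion: 11440 − 1158 + 1 = 10283.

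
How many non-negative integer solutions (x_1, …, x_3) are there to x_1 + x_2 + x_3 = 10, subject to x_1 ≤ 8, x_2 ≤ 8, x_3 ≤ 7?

54

Without the upper bounds there are C(12,2) = 66 ways to split 10 among 3 variables.
Subtract solutions that violate a single cap (substitute x_i' = x_i − (cap_i+1)): x_1 ≥ 9 gives C(3,2) = 3; x_2 ≥ 9 gives C(3,2) = 3; x_3 ≥ 8 gives C(4,2) = 6. Together 12.
No two caps can be exceeded simultaneously, so the pair terms are all 0.
By inclusion–exclusion the count is 66 − 12 + 0 = 54.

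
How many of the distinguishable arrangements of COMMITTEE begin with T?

With the first slot taken by T, it remains to arrange the other 8 letters (COMMITEE).
Those 8 letters have E appearing twice and M appearing twice, giving (8)!/(2!·2!) = 10080.

10080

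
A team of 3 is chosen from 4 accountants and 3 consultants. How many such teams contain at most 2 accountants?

Split by how many accountants are chosen (0 through 2).
Sum: C(4,0)·C(3,3) + C(4,1)·C(3,2) + C(4,2)·C(3,1) = 1 + 12 + 18 = 31.

31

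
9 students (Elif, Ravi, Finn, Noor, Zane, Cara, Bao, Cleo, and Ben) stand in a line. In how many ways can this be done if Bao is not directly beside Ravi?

282240

Of the 9! = 362880 arrangements, those with Bao and Ravi adjacent number 2 × 8! = 80640 (treat the pair as a block with 2 internal orders).
So 362880 − 80640 = 282240 arrangements keep them apart.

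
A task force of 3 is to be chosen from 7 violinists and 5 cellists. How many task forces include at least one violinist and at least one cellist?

Total 3-person selections from all 12: C(12,3) = 220.
Subtract selections that omit an entire group: no violinists → C(5,3) = 10; no cellists → C(7,3) = 35.
Both groups omitted at once is impossible, so 220 − 45 = 175.

175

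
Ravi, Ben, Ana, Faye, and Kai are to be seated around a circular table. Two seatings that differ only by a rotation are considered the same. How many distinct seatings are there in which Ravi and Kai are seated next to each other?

12

Treat {Ravi, Kai} as one unit (2 internal orders) and seat the resulting 4 units around the table: (3)! circular arrangements.
So 2 × (3)! = 2 × 6 = 12.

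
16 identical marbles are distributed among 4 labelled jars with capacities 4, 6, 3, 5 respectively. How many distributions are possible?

Without the upper bounds there are C(19,3) = 969 ways to split 16 among 4 jars.
Subtract solutions that violate a single cap (substitute x_i' = x_i − (cap_i+1)): x_1 ≥ 5 gives C(14,3) = 364; x_2 ≥ 7 gives C(12,3) = 220; x_3 ≥ 4 gives C(15,3) = 455; x_4 ≥ 6 gives C(13,3) = 286. Together 1325.
Add back pairs where two caps are both exceeded: 35 + 120 + 56 + 56 + 20 + 84 = 371.
Subtract triples: 1 + 0 + 4 + 0 = 5.
By inclusion–exclusion the count is 969 − 1325 + 371 − 5 = 10.

10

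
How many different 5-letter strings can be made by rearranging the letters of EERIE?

20

Letter multiplicities in EERIE: E×3, I×1, R×1.
Dividing 5! = 120 by 3! = 6 for the repeated letters gives 20.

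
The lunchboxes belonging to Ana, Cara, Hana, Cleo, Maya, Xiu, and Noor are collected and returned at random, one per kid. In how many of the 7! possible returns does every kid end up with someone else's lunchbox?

Count assignments avoiding every fixed point. For any j of the 7 kids fixed to their own lunchbox, the other 7−j can be arranged in (7−j)! ways.
By inclusion–exclusion this is Σ_{j=0}^{7} (−1)^j C(7,j)·(7−j)!.
Computing: 5040 − 5040 + 2520 − 840 + 210 − 42 + 7 − 1 = 1854.

1854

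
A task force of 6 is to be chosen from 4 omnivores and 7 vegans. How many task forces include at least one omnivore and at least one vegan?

455

With no constraint there are C(11,6) = 462 possible selections.
Selections missing a whole group: no omnivores → C(7,6) = 7; no vegans → C(4,6) = 0.
Both groups omitted at once is impossible, so 462 − 7 = 455.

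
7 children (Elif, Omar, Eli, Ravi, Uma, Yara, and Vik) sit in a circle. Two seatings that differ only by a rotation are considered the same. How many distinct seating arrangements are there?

Seat Elif anywhere (absorbing the rotational symmetry), then permute the other 6: (6)! = 720.

720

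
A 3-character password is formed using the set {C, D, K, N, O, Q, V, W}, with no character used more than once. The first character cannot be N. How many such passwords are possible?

294

The first character has 8−1 = 7 choices (anything except N).
The remaining 2 characters are filled from the other 7 symbols without repetition: 7 × 6 = 42.
Total: 7 × 42 = 294.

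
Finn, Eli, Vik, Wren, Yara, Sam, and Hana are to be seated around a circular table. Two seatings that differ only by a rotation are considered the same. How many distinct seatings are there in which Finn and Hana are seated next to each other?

Treat {Finn, Hana} as one unit (2 internal orders) and seat the resulting 6 units around the table: (5)! circular arrangements.
So 2 × (5)! = 2 × 120 = 240.

240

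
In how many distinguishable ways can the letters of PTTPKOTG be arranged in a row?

3360

Letter multiplicities in PTTPKOTG: G×1, K×1, O×1, P×2, T×3.
So there are 8! / (3!·2!) = 3360 distinguishable arrangements.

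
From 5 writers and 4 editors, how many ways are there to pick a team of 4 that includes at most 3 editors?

125

Split by how many editors are chosen (0 through 3).
Sum: C(4,0)·C(5,4) + C(4,1)·C(5,3) + C(4,2)·C(5,2) + C(4,3)·C(5,1) = 5 + 40 + 60 + 20 = 125.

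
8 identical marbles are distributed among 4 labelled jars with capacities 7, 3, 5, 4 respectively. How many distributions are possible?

By stars and bars, unrestricted non-negative solutions to x_1+…+x_4 = 8 number C(8+3,3) = 165.
Subtract solutions that violate a single cap (substitute x_i' = x_i − (cap_i+1)): x_1 ≥ 8 gives C(3,3) = 1; x_2 ≥ 4 gives C(7,3) = 35; x_3 ≥ 6 gives C(5,3) = 10; x_4 ≥ 5 gives C(6,3) = 20. Together 66.
No two caps can be exceeded simultaneously, so the pair terms are all 0.
By inclusion–exclusion the count is 165 − 66 + 0 = 99.

99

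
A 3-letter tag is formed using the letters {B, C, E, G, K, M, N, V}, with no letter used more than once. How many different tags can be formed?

336

Choose and order 3 of the 8 symbols: the first letter has 8 options, the next 7, then 6.
8 × 7 × 6 = 336.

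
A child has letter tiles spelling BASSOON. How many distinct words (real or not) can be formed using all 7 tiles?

1260

Letter multiplicities in BASSOON: A×1, B×1, N×1, O×2, S×2.
The number of distinct arrangements is 7!/(2!·2!) = 5040/4 = 1260.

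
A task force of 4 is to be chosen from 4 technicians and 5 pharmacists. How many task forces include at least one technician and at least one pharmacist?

120

Unrestricted: C(9,4) = 126 ways to pick any 4 of the 9.
Selections missing a whole group: no technicians → C(5,4) = 5; no pharmacists → C(4,4) = 1.
Both groups omitted at once is impossible, so 126 − 6 = 120.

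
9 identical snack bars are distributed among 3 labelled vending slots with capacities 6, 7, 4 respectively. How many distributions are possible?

Without the upper bounds there are C(11,2) = 55 ways to split 9 among 3 vending slots.
Subtract solutions that violate a single cap (substitute x_i' = x_i − (cap_i+1)): x_1 ≥ 7 gives C(4,2) = 6; x_2 ≥ 8 gives C(3,2) = 3; x_3 ≥ 5 gives C(6,2) = 15. Together 24.
No two caps can be exceeded simultaneously, so the pair terms are all 0.
By inclusion–exclusion the count is 55 − 24 + 0 = 31.

31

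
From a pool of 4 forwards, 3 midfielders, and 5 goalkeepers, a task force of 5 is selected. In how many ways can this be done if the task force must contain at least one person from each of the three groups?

Total 5-person selections from all 12: C(12,5) = 792.
Selections missing a whole group: no forwards → C(8,5) = 56; no midfielders → C(9,5) = 126; no goalkeepers → C(7,5) = 21.
Add back selections omitting two groups (i.e. drawn from a single group): C(4,5) + C(3,5) + C(5,5) = 1.
By inclusion–exclusion: 792 − 203 + 1 = 590.

590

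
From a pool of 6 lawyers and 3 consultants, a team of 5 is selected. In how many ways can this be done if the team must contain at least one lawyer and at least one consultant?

120

Unrestricted: C(9,5) = 126 ways to pick any 5 of the 9.
Selections missing a whole group: no lawyers → C(3,5) = 0; no consultants → C(6,5) = 6.
Both groups omitted at once is impossible, so 126 − 6 = 120.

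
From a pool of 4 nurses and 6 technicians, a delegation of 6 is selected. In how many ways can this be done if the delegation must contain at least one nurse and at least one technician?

Total 6-person selections from all 10: C(10,6) = 210.
Subtract selections that omit an entire group: no nurses → C(6,6) = 1; no technicians → C(4,6) = 0.
Both groups omitted at once is impossible, so 210 − 1 = 209.

209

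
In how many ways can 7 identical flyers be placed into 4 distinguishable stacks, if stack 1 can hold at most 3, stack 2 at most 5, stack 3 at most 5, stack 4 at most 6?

91

Ignoring the caps, the number of non-negative solutions to x_1+…+x_4 = 7 is C(10,3) = 120.
Subtract solutions that violate a single cap (substitute x_i' = x_i − (cap_i+1)): x_1 ≥ 4 gives C(6,3) = 20; x_2 ≥ 6 gives C(4,3) = 4; x_3 ≥ 6 gives C(4,3) = 4; x_4 ≥ 7 gives C(3,3) = 1. Together 29.
No two caps can be exceeded simultaneously, so the pair terms are all 0.
By inclusion–exclusion the count is 120 − 29 + 0 = 91.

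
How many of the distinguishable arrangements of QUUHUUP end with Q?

30

With the last slot taken by Q, it remains to arrange the other 6 letters (UUHUUP).
Those 6 letters have U appearing 4 times, giving (6)!/(4!) = 30.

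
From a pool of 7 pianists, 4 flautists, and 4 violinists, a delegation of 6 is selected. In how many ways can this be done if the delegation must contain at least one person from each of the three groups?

With no constraint there are C(15,6) = 5005 possible selections.
Selections missing a whole group: no pianists → C(8,6) = 28; no flautists → C(11,6) = 462; no violinists → C(11,6) = 462.
Add back selections omitting two groups (i.e. drawn from a single group): C(7,6) + C(4,6) + C(4,6) = 7.
By inclusion–exclusion: 5005 − 952 + 7 = 4060.

4060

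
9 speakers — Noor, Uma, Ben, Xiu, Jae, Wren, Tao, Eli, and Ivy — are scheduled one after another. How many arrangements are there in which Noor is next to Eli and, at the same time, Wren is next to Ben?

Treat {Noor,Eli} as one block (2 orders) and {Wren,Ben} as another (2 orders).
That leaves 7 units to arrange: 2 × 2 × 7! = 4 × 5040 = 20160.

20160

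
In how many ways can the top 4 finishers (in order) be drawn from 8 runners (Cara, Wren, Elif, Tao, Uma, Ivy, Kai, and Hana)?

There are 8 choices for 1st place, 7 for 2nd, and so on down to 5 for position 4.
That gives 8 × 7 × 6 × 5 = 1680.

1680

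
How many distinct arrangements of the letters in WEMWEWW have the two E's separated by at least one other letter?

Total arrangements of WEMWEWW: 7!/(4!·2!) = 105.
Arrangements with the E's together: treat EE as one letter, giving (6)!/(4!) = 30.
Hence 105 − 30 = 75.

75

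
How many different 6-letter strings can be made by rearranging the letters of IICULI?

120

IICULI has 6 letters with I appearing 3 times.
Dividing 6! = 720 by 3! = 6 for the repeated letters gives 120.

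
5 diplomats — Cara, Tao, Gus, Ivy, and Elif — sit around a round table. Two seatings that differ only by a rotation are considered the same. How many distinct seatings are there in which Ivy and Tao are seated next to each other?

12

Glue Ivy and Tao into a block (2 internal orders). Seating 4 units around a circle gives (3)! arrangements.
So 2 × (3)! = 2 × 6 = 12.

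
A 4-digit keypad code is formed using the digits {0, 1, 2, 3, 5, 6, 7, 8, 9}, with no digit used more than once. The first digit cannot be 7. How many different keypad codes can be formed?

The first digit has 9−1 = 8 choices (anything except 7).
The remaining 3 digits are filled from the other 8 symbols without repetition: 8 × 7 × 6 = 336.
Total: 8 × 336 = 2688.

2688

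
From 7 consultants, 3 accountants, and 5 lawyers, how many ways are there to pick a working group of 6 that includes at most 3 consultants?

3850

Split by how many consultants are chosen (0 through 3).
Sum: C(7,0)·C(8,6) + C(7,1)·C(8,5) + C(7,2)·C(8,4) + C(7,3)·C(8,3) = 28 + 392 + 1470 + 1960 = 3850.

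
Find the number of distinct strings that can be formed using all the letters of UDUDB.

30

UDUDB has 5 letters with D appearing twice and U appearing twice.
The number of distinct arrangements is 5!/(2!·2!) = 120/4 = 30.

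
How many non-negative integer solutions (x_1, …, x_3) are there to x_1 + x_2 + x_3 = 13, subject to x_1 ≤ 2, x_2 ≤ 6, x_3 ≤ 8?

Without the upper bounds there are C(15,2) = 105 ways to split 13 among 3 variables.
Subtract solutions that violate a single cap (substitute x_i' = x_i − (cap_i+1)): x_1 ≥ 3 gives C(12,2) = 66; x_2 ≥ 7 gives C(8,2) = 28; x_3 ≥ 9 gives C(6,2) = 15. Together 109.
Add back pairs where two caps are both exceeded: 10 + 3 + 0 = 13.
By inclusion–exclusion the count is 105 − 109 + 13 = 9.

9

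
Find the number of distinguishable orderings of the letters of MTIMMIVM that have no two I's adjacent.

There are 8!/(4!·2!) = 840 arrangements of MTIMMIVM in total.
If the two I's are adjacent, glue them into one block, leaving 7 items to arrange: (7)!/(4!) = 210 ways.
Subtracting, 840 − 210 = 630 arrangements keep the I's apart.

630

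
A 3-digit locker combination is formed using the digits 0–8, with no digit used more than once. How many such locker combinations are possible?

With no repetition, fill the 3 digits in order: 9 choices, then 8, down to 7.
That product is 9 × 8 × 7 = 504.

504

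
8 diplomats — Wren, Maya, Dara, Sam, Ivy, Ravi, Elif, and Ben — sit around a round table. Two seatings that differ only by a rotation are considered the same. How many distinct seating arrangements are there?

Seat Wren anywhere (absorbing the rotational symmetry), then permute the other 7: (7)! = 5040.

5040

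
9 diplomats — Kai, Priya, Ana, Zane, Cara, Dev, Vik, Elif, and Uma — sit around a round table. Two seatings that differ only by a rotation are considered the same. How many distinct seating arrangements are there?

Seat Kai anywhere (absorbing the rotational symmetry), then permute the other 8: (8)! = 40320.

40320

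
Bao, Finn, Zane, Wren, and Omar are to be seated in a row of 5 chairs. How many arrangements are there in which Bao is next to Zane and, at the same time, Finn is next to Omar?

24

Treat {Bao,Zane} as one block (2 orders) and {Finn,Omar} as another (2 orders).
That leaves 3 units to arrange: 2 × 2 × 3! = 4 × 6 = 24.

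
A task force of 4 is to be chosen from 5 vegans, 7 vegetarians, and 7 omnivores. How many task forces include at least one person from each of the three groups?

Unrestricted: C(19,4) = 3876 ways to pick any 4 of the 19.
Selections missing a whole group: no vegans → C(14,4) = 1001; no vegetarians → C(12,4) = 495; no omnivores → C(12,4) = 495.
Add back selections omitting two groups (i.e. drawn from a single group): C(5,4) + C(7,4) + C(7,4) = 75.
By inclusion–exclusion: 3876 − 1991 + 75 = 1960.

1960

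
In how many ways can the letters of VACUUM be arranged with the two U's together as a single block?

Treat the 2 copies of U as a single block. The multiset to arrange is then {UU, A, C, M, V}, 5 items in all.
All 5 items are distinct, so there are (5)! = 120 arrangements.

120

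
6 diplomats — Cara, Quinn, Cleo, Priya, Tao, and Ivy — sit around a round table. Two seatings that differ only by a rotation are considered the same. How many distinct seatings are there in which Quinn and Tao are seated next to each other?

Glue Quinn and Tao into a block (2 internal orders). Seating 5 units around a circle gives (4)! arrangements.
So 2 × (4)! = 2 × 24 = 48.

48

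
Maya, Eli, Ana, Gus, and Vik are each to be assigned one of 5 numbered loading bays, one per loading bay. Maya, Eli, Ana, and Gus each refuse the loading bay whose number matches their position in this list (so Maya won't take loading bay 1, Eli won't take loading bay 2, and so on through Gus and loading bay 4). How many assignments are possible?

Let Aᵢ (for 1 ≤ i ≤ 4) be the placements that put person i in their forbidden loading bay. Any j of these fix j positions, leaving (5−j)! ways to fill the rest, and there are C(4,j) ways to pick which j.
By inclusion–exclusion, the number of valid placements is Σ_{j=0}^{4} (−1)^j C(4,j)·(5−j)!.
Computing: 120 − 96 + 36 − 8 + 1 = 53.

53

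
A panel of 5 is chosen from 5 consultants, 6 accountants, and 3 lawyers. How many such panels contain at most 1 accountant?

476

Split by how many accountants are chosen (0 through 1).
Sum: C(6,0)·C(8,5) + C(6,1)·C(8,4) = 56 + 420 = 476.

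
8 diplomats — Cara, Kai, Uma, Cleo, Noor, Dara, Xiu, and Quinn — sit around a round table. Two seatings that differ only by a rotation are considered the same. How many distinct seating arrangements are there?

Seat Cara anywhere (absorbing the rotational symmetry), then permute the other 7: (7)! = 5040.

5040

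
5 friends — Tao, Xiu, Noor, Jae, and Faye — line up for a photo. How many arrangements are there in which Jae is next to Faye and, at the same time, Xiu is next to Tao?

Treat {Jae,Faye} as one block (2 orders) and {Xiu,Tao} as another (2 orders).
That leaves 3 units to arrange: 2 × 2 × 3! = 4 × 6 = 24.

24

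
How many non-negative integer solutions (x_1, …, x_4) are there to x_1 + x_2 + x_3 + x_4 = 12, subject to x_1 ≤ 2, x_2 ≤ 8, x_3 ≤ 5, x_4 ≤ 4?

By stars and bars, unrestricted non-negative solutions to x_1+…+x_4 = 12 number C(12+3,3) = 455.
Subtract solutions that violate a single cap (substitute x_i' = x_i − (cap_i+1)): x_1 ≥ 3 gives C(12,3) = 220; x_2 ≥ 9 gives C(6,3) = 20; x_3 ≥ 6 gives C(9,3) = 84; x_4 ≥ 5 gives C(10,3) = 120. Together 444.
Add back pairs where two caps are both exceeded: 1 + 20 + 35 + 0 + 0 + 4 = 60.
By inclusion–exclusion the count is 455 − 444 + 60 = 71.

71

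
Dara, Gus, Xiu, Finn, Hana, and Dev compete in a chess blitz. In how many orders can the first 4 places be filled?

There are 6 choices for 1st place, 5 for 2nd, and so on down to 3 for position 4.
That gives 6 × 5 × 4 × 3 = 360.

360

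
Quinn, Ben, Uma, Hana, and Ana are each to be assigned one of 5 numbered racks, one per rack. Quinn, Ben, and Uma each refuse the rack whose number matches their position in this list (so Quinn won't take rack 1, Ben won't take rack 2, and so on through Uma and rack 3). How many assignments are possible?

64

Let Aᵢ (for i ∈ {1, 2, 3}) be the placements that put person i in their forbidden rack. Any j of these fix j positions, leaving (5−j)! ways to fill the rest, and there are C(3,j) ways to pick which j.
By inclusion–exclusion, the number of valid placements is Σ_{j=0}^{3} (−1)^j C(3,j)·(5−j)!.
Computing: 120 − 72 + 18 − 2 = 64.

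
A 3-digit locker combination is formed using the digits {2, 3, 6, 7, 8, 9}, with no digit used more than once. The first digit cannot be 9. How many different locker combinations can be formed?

100

The first digit has 6−1 = 5 choices (anything except 9).
The remaining 2 digits are filled from the other 5 symbols without repetition: 5 × 4 = 20.
Total: 5 × 20 = 100.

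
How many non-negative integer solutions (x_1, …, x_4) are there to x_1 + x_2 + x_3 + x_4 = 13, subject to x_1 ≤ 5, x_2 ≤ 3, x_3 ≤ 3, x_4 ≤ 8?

63

Without the upper bounds there are C(16,3) = 560 ways to split 13 among 4 variables.
Subtract solutions that violate a single cap (substitute x_i' = x_i − (cap_i+1)): x_1 ≥ 6 gives C(10,3) = 120; x_2 ≥ 4 gives C(12,3) = 220; x_3 ≥ 4 gives C(12,3) = 220; x_4 ≥ 9 gives C(7,3) = 35. Together 595.
Add back pairs where two caps are both exceeded: 20 + 20 + 0 + 56 + 1 + 1 = 98.
By inclusion–exclusion the count is 560 − 595 + 98 = 63.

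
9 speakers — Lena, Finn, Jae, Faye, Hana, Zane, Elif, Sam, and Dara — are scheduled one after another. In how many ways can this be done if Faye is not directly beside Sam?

Of the 9! = 362880 arrangements, those with Faye and Sam adjacent number 2 × 8! = 80640 (treat the pair as a block with 2 internal orders).
So 362880 − 80640 = 282240 arrangements keep them apart.

282240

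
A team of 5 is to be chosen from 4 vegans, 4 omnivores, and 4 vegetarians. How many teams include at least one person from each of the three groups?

Total 5-person selections from all 12: C(12,5) = 792.
Selections missing a whole group: no vegans → C(8,5) = 56; no omnivores → C(8,5) = 56; no vegetarians → C(8,5) = 56.
Add back selections omitting two groups (i.e. drawn from a single group): C(4,5) + C(4,5) + C(4,5) = 0.
By inclusion–exclusion: 792 − 168 + 0 = 624.

624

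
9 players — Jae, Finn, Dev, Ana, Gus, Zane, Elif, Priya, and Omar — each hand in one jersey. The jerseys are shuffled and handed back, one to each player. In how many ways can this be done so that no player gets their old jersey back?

Count assignments avoiding every fixed point. For any j of the 9 players fixed to their old jersey, the other 9−j can be arranged in (9−j)! ways.
By inclusion–exclusion this is Σ_{j=0}^{9} (−1)^j C(9,j)·(9−j)!.
Computing: 362880 − 362880 + 181440 − 60480 + 15120 − 3024 + 504 − 72 + 9 − 1 = 133496.

133496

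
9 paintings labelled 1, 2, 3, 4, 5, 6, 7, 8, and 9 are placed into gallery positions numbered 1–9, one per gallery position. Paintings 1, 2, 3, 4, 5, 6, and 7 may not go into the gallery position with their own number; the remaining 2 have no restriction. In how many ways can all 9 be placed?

Let Aᵢ (for 1 ≤ i ≤ 7) be the placements that put painting i in its forbidden gallery position. Any j of these fix j positions, leaving (9−j)! ways to fill the rest, and there are C(7,j) ways to pick which j.
By inclusion–exclusion, the number of valid placements is Σ_{j=0}^{7} (−1)^j C(7,j)·(9−j)!.
Computing: 362880 − 282240 + 105840 − 25200 + 4200 − 504 + 42 − 2 = 165016.

165016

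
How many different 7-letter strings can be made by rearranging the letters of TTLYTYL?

210

The 7 letters of TTLYTYL have repeats: L appearing twice, T appearing 3 times, and Y appearing twice.
Dividing 7! = 5040 by 3!·2!·2! = 24 for the repeated letters gives 210.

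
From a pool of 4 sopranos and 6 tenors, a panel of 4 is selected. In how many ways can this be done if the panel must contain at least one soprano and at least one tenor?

Total 4-person selections from all 10: C(10,4) = 210.
Selections missing a whole group: no sopranos → C(6,4) = 15; no tenors → C(4,4) = 1.
Both groups omitted at once is impossible, so 210 − 16 = 194.

194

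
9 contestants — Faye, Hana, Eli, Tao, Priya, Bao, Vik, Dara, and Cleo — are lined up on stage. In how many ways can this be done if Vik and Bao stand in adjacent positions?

80640

Glue Vik and Bao into one block (2 internal orders), leaving 8 units to arrange in a row.
That gives 2 × 8! = 2 × 40320 = 80640.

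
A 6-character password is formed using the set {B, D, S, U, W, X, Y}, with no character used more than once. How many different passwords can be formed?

With no repetition, fill the 6 characters in order: 7 choices, then 6, down to 2.
That product is 7 × 6 × 5 × 4 × 3 × 2 = 5040.

5040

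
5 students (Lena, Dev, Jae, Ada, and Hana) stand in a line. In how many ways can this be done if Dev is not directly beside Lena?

Of the 5! = 120 arrangements, those with Dev and Lena adjacent number 2 × 4! = 48 (treat the pair as a block with 2 internal orders).
Complementary counting: 120 − 48 = 72.

72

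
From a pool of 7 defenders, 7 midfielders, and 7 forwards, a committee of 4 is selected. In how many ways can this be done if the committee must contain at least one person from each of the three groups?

With no constraint there are C(21,4) = 5985 possible selections.
Selections missing a whole group: no defenders → C(14,4) = 1001; no midfielders → C(14,4) = 1001; no forwards → C(14,4) = 1001.
Add back selections omitting two groups (i.e. drawn from a single group): C(7,4) + C(7,4) + C(7,4) = 105.
By inclusion–exclusion: 5985 − 3003 + 105 = 3087.

3087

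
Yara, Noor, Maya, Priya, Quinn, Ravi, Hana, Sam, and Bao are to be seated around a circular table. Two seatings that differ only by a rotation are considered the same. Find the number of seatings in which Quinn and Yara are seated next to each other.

Treat {Quinn, Yara} as one unit (2 internal orders) and seat the resulting 8 units around the table: (7)! circular arrangements.
So 2 × (7)! = 2 × 5040 = 10080.

10080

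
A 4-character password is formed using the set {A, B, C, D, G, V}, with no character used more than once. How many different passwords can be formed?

360

This is a permutation of 4 out of 6: P(6,4) = 6!/2!.
6 × 5 × 4 × 3 = 360.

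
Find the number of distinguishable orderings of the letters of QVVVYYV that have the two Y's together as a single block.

Treat the 2 copies of Y as a single block. The multiset to arrange is then {YY, Q, V, V, V, V}, 6 items in all.
That gives (6)!/(4!) = 30 arrangements.

30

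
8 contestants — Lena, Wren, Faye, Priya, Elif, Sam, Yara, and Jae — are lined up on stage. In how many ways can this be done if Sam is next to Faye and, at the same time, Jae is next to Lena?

Treat {Sam,Faye} as one block (2 orders) and {Jae,Lena} as another (2 orders).
That leaves 6 units to arrange: 2 × 2 × 6! = 4 × 720 = 2880.

2880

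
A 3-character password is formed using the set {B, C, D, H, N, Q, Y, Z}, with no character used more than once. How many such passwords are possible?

336

This is a permutation of 3 out of 8: P(8,3) = 8!/5!.
8 × 7 × 6 = 336.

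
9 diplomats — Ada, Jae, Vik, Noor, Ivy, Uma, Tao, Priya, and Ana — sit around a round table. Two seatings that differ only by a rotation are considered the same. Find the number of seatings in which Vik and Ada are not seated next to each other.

All circular seatings of 9 people number (8)! = 40320.
Seatings with Vik beside Ada: treat them as a block with 2 internal orders, giving 2 × (7)! = 10080.
Subtracting, 40320 − 10080 = 30240.

30240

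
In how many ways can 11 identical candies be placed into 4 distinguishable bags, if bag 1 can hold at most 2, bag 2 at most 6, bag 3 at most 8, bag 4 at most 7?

139

Without the upper bounds there are C(14,3) = 364 ways to split 11 among 4 bags.
Subtract solutions that violate a single cap (substitute x_i' = x_i − (cap_i+1)): x_1 ≥ 3 gives C(11,3) = 165; x_2 ≥ 7 gives C(7,3) = 35; x_3 ≥ 9 gives C(5,3) = 10; x_4 ≥ 8 gives C(6,3) = 20. Together 230.
Add back pairs where two caps are both exceeded: 4 + 0 + 1 + 0 + 0 + 0 = 5.
By inclusion–exclusion the count is 364 − 230 + 5 = 139.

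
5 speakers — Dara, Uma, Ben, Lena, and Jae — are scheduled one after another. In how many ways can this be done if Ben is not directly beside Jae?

Of the 5! = 120 arrangements, those with Ben and Jae adjacent number 2 × 4! = 48 (treat the pair as a block with 2 internal orders).
Complementary counting: 120 − 48 = 72.

72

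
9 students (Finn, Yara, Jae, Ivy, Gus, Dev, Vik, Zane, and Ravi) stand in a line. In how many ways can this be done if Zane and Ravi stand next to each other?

80640

Treat {Zane, Ravi} as a single unit. There are 8 units to order, and the pair itself can be ordered 2 ways.
So the count is 2·(8)! = 80640.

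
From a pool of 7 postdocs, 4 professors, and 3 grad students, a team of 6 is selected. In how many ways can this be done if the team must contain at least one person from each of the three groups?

With no constraint there are C(14,6) = 3003 possible selections.
Selections missing a whole group: no postdocs → C(7,6) = 7; no professors → C(10,6) = 210; no grad students → C(11,6) = 462.
Add back selections omitting two groups (i.e. drawn from a single group): C(7,6) + C(4,6) + C(3,6) = 7.
By inclusion–exclusion: 3003 − 679 + 7 = 2331.

2331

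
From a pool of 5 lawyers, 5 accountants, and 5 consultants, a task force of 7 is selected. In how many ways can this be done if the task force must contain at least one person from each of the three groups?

6075

With no constraint there are C(15,7) = 6435 possible selections.
Selections missing a whole group: no lawyers → C(10,7) = 120; no accountants → C(10,7) = 120; no consultants → C(10,7) = 120.
Add back selections omitting two groups (i.e. drawn from a single group): C(5,7) + C(5,7) + C(5,7) = 0.
By inclusion–exclusion: 6435 − 360 + 0 = 6075.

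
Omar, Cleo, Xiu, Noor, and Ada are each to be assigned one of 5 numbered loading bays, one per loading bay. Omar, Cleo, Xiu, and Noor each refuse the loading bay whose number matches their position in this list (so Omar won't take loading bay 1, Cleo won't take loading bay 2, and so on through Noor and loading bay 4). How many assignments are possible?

53

Let Aᵢ (for 1 ≤ i ≤ 4) be the placements that put person i in their forbidden loading bay. Any j of these fix j positions, leaving (5−j)! ways to fill the rest, and there are C(4,j) ways to pick which j.
By inclusion–exclusion, the number of valid placements is Σ_{j=0}^{4} (−1)^j C(4,j)·(5−j)!.
Computing: 120 − 96 + 36 − 8 + 1 = 53.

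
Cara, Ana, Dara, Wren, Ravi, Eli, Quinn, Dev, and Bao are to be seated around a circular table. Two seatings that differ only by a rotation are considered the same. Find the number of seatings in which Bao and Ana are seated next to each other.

10080

Glue Bao and Ana into a block (2 internal orders). Seating 8 units around a circle gives (7)! arrangements.
So 2 × (7)! = 2 × 5040 = 10080.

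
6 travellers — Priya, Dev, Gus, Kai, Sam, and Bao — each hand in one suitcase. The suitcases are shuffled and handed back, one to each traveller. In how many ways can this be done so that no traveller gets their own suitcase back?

Count assignments avoiding every fixed point. For any j of the 6 travellers fixed to their own suitcase, the other 6−j can be arranged in (6−j)! ways.
By inclusion–exclusion this is Σ_{j=0}^{6} (−1)^j C(6,j)·(6−j)!.
Computing: 720 − 720 + 360 − 120 + 30 − 6 + 1 = 265.

265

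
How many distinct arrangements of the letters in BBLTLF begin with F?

Fix F in the first position and arrange the remaining 5 letters.
Those 5 letters have B appearing twice and L appearing twice, giving (5)!/(2!·2!) = 30.

30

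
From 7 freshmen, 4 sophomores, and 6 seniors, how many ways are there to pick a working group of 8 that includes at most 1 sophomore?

Split by how many sophomores are chosen (0 through 1).
Sum: C(4,0)·C(13,8) + C(4,1)·C(13,7) = 1287 + 6864 = 8151.

8151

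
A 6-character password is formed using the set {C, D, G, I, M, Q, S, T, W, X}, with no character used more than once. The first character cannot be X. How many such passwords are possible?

The first character has 10−1 = 9 choices (anything except X).
The remaining 5 characters are filled from the other 9 symbols without repetition: 9 × 8 × 7 × 6 × 5 = 15120.
Total: 9 × 15120 = 136080.

136080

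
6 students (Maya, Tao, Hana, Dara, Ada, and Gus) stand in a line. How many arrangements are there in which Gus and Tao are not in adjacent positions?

Of the 6! = 720 arrangements, those with Gus and Tao adjacent number 2 × 5! = 240 (treat the pair as a block with 2 internal orders).
Complementary counting: 720 − 240 = 480.

480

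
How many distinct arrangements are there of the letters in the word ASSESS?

30

Letter multiplicities in ASSESS: A×1, E×1, S×4.
So there are 6! / (4!) = 30 distinguishable arrangements.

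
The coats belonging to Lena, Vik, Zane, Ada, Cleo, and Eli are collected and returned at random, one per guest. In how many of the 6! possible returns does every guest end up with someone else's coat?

265

Count assignments avoiding every fixed point. For any j of the 6 guests fixed to their own coat, the other 6−j can be arranged in (6−j)! ways.
By inclusion–exclusion this is Σ_{j=0}^{6} (−1)^j C(6,j)·(6−j)!.
Computing: 720 − 720 + 360 − 120 + 30 − 6 + 1 = 265.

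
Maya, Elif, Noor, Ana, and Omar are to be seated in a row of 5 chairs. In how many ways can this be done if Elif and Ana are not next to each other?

There are 5! = 120 arrangements in all. If Elif and Ana are adjacent, merging them into one block gives 2·(4)! = 48 arrangements.
So 120 − 48 = 72 arrangements keep them apart.

72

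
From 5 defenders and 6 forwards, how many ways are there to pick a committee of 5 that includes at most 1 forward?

Split by how many forwards are chosen (0 through 1).
Sum: C(6,0)·C(5,5) + C(6,1)·C(5,4) = 1 + 30 = 31.

31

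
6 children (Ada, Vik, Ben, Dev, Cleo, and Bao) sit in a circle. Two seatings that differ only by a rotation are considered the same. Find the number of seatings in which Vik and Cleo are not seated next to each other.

Without the restriction there are (5)! = 120 seatings.
Those with Vik next to Cleo: fuse the pair into one unit and seat 5 units around a circle — 2·(4)! = 48.
Subtracting, 120 − 48 = 72.

72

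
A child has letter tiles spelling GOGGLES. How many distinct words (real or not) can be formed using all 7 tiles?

840

GOGGLES has 7 letters with G appearing 3 times.
So there are 7! / (3!) = 840 distinguishable arrangements.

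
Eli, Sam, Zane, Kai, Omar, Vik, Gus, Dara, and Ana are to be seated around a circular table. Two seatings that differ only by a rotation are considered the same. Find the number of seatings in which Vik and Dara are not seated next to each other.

All circular seatings of 9 people number (8)! = 40320.
Seatings with Vik beside Dara: treat them as a block with 2 internal orders, giving 2 × (7)! = 10080.
Subtracting, 40320 − 10080 = 30240.

30240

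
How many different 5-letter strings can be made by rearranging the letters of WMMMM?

Letter multiplicities in WMMMM: M×4, W×1.
Dividing 5! = 120 by 4! = 24 for the repeated letters gives 5.

5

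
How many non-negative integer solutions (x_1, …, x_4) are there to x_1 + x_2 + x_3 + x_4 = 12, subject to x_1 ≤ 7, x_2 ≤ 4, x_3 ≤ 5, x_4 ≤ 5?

141

Without the upper bounds there are C(15,3) = 455 ways to split 12 among 4 variables.
Subtract solutions that violate a single cap (substitute x_i' = x_i − (cap_i+1)): x_1 ≥ 8 gives C(7,3) = 35; x_2 ≥ 5 gives C(10,3) = 120; x_3 ≥ 6 gives C(9,3) = 84; x_4 ≥ 6 gives C(9,3) = 84. Together 323.
Add back pairs where two caps are both exceeded: 0 + 0 + 0 + 4 + 4 + 1 = 9.
By inclusion–exclusion the count is 455 − 323 + 9 = 141.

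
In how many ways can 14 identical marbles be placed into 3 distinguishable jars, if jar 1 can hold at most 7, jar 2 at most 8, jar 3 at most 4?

Ignoring the caps, the number of non-negative solutions to x_1+…+x_3 = 14 is C(16,2) = 120.
Subtract solutions that violate a single cap (substitute x_i' = x_i − (cap_i+1)): x_1 ≥ 8 gives C(8,2) = 28; x_2 ≥ 9 gives C(7,2) = 21; x_3 ≥ 5 gives C(11,2) = 55. Together 104.
Add back pairs where two caps are both exceeded: 0 + 3 + 1 = 4.
By inclusion–exclusion the count is 120 − 104 + 4 = 20.

20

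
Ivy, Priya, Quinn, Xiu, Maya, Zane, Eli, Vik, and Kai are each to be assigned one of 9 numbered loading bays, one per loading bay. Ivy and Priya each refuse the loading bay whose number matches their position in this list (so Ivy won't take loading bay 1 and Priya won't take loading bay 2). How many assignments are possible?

287280

Let Aᵢ (for i ∈ {1, 2}) be the placements that put person i in their forbidden loading bay. Any j of these fix j positions, leaving (9−j)! ways to fill the rest, and there are C(2,j) ways to pick which j.
By inclusion–exclusion, the number of valid placements is Σ_{j=0}^{2} (−1)^j C(2,j)·(9−j)!.
Computing: 362880 − 80640 + 5040 = 287280.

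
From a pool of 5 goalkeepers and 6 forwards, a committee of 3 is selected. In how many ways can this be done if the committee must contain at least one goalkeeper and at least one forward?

With no constraint there are C(11,3) = 165 possible selections.
Subtract selections that omit an entire group: no goalkeepers → C(6,3) = 20; no forwards → C(5,3) = 10.
Both groups omitted at once is impossible, so 165 − 30 = 135.

135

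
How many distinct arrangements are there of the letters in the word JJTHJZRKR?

Letter multiplicities in JJTHJZRKR: H×1, J×3, K×1, R×2, T×1, Z×1.
So there are 9! / (3!·2!) = 30240 distinguishable arrangements.

30240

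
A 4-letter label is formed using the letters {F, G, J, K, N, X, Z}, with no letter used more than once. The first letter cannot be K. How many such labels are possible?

720

The first letter has 7−1 = 6 choices (anything except K).
The remaining 3 letters are filled from the other 6 symbols without repetition: 6 × 5 × 4 = 120.
Total: 6 × 120 = 720.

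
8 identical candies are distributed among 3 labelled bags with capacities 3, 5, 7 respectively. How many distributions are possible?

23

By stars and bars, unrestricted non-negative solutions to x_1+…+x_3 = 8 number C(8+2,2) = 45.
Subtract solutions that violate a single cap (substitute x_i' = x_i − (cap_i+1)): x_1 ≥ 4 gives C(6,2) = 15; x_2 ≥ 6 gives C(4,2) = 6; x_3 ≥ 8 gives C(2,2) = 1. Together 22.
No two caps can be exceeded simultaneously, so the pair terms are all 0.
By inclusion–exclusion the count is 45 − 22 + 0 = 23.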